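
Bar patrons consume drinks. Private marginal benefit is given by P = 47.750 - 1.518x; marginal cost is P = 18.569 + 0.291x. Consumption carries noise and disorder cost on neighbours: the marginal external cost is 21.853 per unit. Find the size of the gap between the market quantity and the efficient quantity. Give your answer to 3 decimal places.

Market equilibrium (private): 18.569 + 0.291x = 47.750 - 1.518x → x_m = 16.1310.
Social marginal benefit = demand − MEC = 25.897 - 1.518x.
Set SMB = MC: 25.897 - 1.518x = 18.569 + 0.291x → x* = 4.0509.
Gap = |16.1310 − 4.0509| = 12.0801.

12.080 units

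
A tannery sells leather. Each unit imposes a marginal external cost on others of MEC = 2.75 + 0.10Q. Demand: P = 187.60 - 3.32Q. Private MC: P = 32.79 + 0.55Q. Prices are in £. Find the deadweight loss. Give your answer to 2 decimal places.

Market equilibrium (private): 32.79 + 0.55Q = 187.60 - 3.32Q → Q_m = 40.0026.
Social marginal cost = private MC + MEC = 35.54 + 0.65Q.
Set SMC = demand: 35.54 + 0.65Q = 187.60 - 3.32Q → Q* = 38.3023.
The loss is the area between SMC and demand from Q* to Q_m; with linear curves that's a triangle of height MEC(Q_m).
DWL = ½ × 1.7003 × 6.7503 = 5.7388.

DWL = £5.74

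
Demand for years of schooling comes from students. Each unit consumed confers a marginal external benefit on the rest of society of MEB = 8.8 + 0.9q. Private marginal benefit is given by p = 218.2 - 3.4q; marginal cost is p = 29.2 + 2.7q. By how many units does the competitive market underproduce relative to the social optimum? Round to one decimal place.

7.1 units

Market equilibrium (private): 29.2 + 2.7q = 218.2 - 3.4q → q_m = 30.9836.
Social marginal benefit = demand + MEB = 227.0 - 2.5q.
Set SMB = MC: 227.0 - 2.5q = 29.2 + 2.7q → q* = 38.0385.
Gap = |30.9836 − 38.0385| = 7.0549.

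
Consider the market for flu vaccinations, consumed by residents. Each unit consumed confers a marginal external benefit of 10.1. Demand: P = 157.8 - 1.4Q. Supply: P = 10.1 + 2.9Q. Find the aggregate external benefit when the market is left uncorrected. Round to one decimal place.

Market equilibrium (private): 10.1 + 2.9Q = 157.8 - 1.4Q → Q_m = 34.3488.
Total external benefit = MEB × Q_m = 10.1 × 34.3488 = 346.9229.

346.9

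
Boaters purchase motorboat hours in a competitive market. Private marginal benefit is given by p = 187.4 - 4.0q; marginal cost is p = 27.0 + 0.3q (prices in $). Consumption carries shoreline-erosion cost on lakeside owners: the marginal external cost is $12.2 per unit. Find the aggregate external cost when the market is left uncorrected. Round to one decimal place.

Market equilibrium (private): 27.0 + 0.3q = 187.4 - 4.0q → q_m = 37.3023.
Total external cost = MEC × q_m = 12.2 × 37.3023 = 455.0881.

$455.1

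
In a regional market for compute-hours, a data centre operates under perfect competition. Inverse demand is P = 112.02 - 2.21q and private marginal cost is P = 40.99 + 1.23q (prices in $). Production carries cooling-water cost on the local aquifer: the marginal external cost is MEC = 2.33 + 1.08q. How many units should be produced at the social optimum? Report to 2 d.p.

Social marginal cost = private MC + MEC = 43.32 + 2.31q.
Set SMC = demand: 43.32 + 2.31q = 112.02 - 2.21q → q* = 15.1991.

q* = 15.20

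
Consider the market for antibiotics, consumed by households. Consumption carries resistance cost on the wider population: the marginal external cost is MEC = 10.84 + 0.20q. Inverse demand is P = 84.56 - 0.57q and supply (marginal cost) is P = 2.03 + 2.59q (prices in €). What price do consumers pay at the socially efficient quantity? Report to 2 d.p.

P = €72.40

Social marginal benefit = demand − MEC = 73.72 - 0.77q.
Set SMB = MC: 73.72 - 0.77q = 2.03 + 2.59q → q* = 21.3363.
Consumer price on the demand curve at q*: 84.56 − 0.57×21.3363 = 72.3983.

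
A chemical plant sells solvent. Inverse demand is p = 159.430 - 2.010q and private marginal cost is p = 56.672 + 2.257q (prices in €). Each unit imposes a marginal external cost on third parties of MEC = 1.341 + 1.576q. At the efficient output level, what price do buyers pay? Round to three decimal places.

Social marginal cost = private MC + MEC = 58.013 + 3.833q.
Set SMC = demand: 58.013 + 3.833q = 159.430 - 2.010q → q* = 17.3570.
Consumer price on the demand curve at q*: 159.430 − 2.010×17.3570 = 124.5424.

P = €124.542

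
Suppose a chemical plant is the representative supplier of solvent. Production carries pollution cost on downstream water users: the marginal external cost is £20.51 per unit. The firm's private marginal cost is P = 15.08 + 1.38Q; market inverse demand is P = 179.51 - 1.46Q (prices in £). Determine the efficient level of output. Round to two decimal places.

Q* = 50.68

Social marginal cost = private MC + MEC = 35.59 + 1.38Q.
Set SMC = demand: 35.59 + 1.38Q = 179.51 - 1.46Q → Q* = 50.6761.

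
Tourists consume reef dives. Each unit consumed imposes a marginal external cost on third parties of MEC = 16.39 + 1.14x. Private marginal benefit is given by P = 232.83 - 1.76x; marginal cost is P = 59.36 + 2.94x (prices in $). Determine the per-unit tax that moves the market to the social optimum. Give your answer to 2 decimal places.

tax = $47.05 per unit

Social marginal benefit = demand − MEC = 216.44 - 2.90x.
Set SMB = MC: 216.44 - 2.90x = 59.36 + 2.94x → x* = 26.8973.
The Pigouvian tax equals MEC at x*: 16.39 + 1.14×26.8973 = 47.0529.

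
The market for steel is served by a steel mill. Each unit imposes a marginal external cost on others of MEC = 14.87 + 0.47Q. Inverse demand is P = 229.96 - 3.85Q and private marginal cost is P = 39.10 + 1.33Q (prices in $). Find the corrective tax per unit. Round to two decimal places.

Social marginal cost = private MC + MEC = 53.97 + 1.80Q.
Set SMC = demand: 53.97 + 1.80Q = 229.96 - 3.85Q → Q* = 31.1487.
The Pigouvian tax equals MEC at Q*: 14.87 + 0.47×31.1487 = 29.5099.

tax = $29.51 per unit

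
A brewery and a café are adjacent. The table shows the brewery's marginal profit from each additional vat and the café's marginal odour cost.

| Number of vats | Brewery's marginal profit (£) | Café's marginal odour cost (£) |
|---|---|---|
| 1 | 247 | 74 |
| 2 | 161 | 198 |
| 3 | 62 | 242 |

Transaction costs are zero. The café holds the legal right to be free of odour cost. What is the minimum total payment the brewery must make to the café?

£74

Efficient level: marginal profit ≥ marginal odour cost through level 1, so k* = 1.
With the café holding the right, the brewery must at least compensate total damage at k*: 74 = 74.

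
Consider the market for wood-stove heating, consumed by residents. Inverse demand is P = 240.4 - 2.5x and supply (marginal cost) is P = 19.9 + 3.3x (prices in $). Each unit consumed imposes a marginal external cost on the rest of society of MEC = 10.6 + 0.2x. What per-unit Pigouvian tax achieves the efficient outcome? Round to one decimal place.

tax = $17.6 per unit

Social marginal benefit = demand − MEC = 229.8 - 2.7x.
Set SMB = MC: 229.8 - 2.7x = 19.9 + 3.3x → x* = 34.9833.
The Pigouvian tax equals MEC at x*: 10.6 + 0.2×34.9833 = 17.5967.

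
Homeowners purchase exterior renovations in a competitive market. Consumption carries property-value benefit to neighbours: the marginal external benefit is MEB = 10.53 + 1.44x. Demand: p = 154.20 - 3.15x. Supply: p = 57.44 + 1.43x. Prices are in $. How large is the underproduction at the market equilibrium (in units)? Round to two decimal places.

13.04 units

Market equilibrium (private): 57.44 + 1.43x = 154.20 - 3.15x → x_m = 21.1266.
Social marginal benefit = demand + MEB = 164.73 - 1.71x.
Set SMB = MC: 164.73 - 1.71x = 57.44 + 1.43x → x* = 34.1688.
Gap = |21.1266 − 34.1688| = 13.0422.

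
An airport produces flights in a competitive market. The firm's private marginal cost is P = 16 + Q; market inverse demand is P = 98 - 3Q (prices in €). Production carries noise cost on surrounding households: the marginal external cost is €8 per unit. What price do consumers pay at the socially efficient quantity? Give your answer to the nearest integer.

P = €43

Social marginal cost = private MC + MEC = 24 + Q.
Set SMC = demand: 24 + Q = 98 - 3Q → Q* = 18.5000.
Consumer price on the demand curve at Q*: 98 − 3×18.5000 = 42.5000.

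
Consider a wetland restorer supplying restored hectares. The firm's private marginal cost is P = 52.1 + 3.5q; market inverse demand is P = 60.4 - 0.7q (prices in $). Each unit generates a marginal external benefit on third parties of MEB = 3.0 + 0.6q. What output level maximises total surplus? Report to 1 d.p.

q* = 3.1

Social marginal cost = private MC − MEB = 49.1 + 2.9q.
Set SMC = demand: 49.1 + 2.9q = 60.4 - 0.7q → q* = 3.1389.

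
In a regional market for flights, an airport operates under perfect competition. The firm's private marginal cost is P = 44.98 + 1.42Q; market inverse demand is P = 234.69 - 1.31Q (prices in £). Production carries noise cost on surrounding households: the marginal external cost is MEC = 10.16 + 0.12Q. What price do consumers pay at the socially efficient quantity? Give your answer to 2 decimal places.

P = £152.16

Social marginal cost = private MC + MEC = 55.14 + 1.54Q.
Set SMC = demand: 55.14 + 1.54Q = 234.69 - 1.31Q → Q* = 63.0000.
Consumer price on the demand curve at Q*: 234.69 − 1.31×63.0000 = 152.1600.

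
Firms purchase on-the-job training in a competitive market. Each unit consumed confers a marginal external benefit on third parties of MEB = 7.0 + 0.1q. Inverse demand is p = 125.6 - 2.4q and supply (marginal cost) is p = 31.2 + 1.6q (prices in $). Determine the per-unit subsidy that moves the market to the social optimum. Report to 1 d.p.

Social marginal benefit = demand + MEB = 132.6 - 2.3q.
Set SMB = MC: 132.6 - 2.3q = 31.2 + 1.6q → q* = 26.0000.
The Pigouvian subsidy equals MEB at q*: 7.0 + 0.1×26.0000 = 9.6000.

subsidy = $9.6 per unit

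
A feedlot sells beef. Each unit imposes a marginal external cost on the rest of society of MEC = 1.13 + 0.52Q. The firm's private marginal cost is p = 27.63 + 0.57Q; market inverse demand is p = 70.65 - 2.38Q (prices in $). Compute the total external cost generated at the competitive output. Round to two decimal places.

Market equilibrium (private): 27.63 + 0.57Q = 70.65 - 2.38Q → Q_m = 14.5831.
Total external cost = ∫₀^{Q_m} (1.13 + 0.52Q) dQ = 1.13×14.5831 + ½×0.52×14.5831² = 71.7723.

$71.77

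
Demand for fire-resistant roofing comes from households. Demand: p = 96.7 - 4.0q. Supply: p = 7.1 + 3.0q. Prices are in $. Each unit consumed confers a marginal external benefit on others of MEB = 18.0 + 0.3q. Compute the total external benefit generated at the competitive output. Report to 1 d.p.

Market equilibrium (private): 7.1 + 3.0q = 96.7 - 4.0q → q_m = 12.8000.
Total external benefit = ∫₀^{q_m} (18.0 + 0.3q) dq = 18.0×12.8000 + ½×0.3×12.8000² = 254.9760.

$255.0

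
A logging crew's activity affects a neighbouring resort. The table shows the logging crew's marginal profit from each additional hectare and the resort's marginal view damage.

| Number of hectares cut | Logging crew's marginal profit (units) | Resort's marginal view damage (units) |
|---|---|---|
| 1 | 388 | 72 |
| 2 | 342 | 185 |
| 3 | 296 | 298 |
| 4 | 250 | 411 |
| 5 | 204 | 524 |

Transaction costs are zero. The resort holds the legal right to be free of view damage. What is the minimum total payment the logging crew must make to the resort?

257

Efficient level: marginal profit ≥ marginal view damage through level 2, so k* = 2.
With the resort holding the right, the logging crew must at least compensate total damage at k*: 72 + 185 = 257.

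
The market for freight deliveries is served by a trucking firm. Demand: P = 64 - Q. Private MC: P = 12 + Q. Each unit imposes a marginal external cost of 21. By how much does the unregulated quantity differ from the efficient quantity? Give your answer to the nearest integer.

Market equilibrium (private): 12 + Q = 64 - Q → Q_m = 26.0000.
Social marginal cost = private MC + MEC = 33 + Q.
Set SMC = demand: 33 + Q = 64 - Q → Q* = 15.5000.
Gap = |26.0000 − 15.5000| = 10.5000.

11 units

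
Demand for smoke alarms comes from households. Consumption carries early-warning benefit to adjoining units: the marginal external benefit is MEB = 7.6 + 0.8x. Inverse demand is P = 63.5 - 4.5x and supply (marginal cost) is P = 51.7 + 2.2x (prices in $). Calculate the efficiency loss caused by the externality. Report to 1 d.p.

DWL = $6.9

Market equilibrium (private): 51.7 + 2.2x = 63.5 - 4.5x → x_m = 1.7612.
Social marginal benefit = demand + MEB = 71.1 - 3.7x.
Set SMB = MC: 71.1 - 3.7x = 51.7 + 2.2x → x* = 3.2881.
The loss is the area between SMB and MC from x* to x_m; with linear curves that's a triangle of height MEB(x_m).
DWL = ½ × 1.5269 × 9.0090 = 6.8779.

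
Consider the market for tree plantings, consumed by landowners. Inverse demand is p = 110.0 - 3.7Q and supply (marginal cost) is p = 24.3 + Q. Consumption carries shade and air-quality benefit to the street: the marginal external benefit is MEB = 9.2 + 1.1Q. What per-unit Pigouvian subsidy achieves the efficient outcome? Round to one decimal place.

Social marginal benefit = demand + MEB = 119.2 - 2.6Q.
Set SMB = MC: 119.2 - 2.6Q = 24.3 + Q → Q* = 26.3611.
The Pigouvian subsidy equals MEB at Q*: 9.2 + 1.1×26.3611 = 38.1972.

subsidy = 38.2 per unit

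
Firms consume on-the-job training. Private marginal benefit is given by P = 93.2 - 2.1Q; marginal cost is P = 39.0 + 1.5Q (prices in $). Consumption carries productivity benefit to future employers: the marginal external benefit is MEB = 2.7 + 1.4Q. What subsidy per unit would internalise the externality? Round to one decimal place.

subsidy = $38.9 per unit

Social marginal benefit = demand + MEB = 95.9 - 0.7Q.
Set SMB = MC: 95.9 - 0.7Q = 39.0 + 1.5Q → Q* = 25.8636.
The Pigouvian subsidy equals MEB at Q*: 2.7 + 1.4×25.8636 = 38.9090.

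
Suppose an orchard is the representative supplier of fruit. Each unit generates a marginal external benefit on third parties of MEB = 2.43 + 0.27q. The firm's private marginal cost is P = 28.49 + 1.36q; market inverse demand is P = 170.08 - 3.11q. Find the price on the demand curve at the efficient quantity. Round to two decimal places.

P = 63.44

Social marginal cost = private MC − MEB = 26.06 + 1.09q.
Set SMC = demand: 26.06 + 1.09q = 170.08 - 3.11q → q* = 34.2905.
Consumer price on the demand curve at q*: 170.08 − 3.11×34.2905 = 63.4365.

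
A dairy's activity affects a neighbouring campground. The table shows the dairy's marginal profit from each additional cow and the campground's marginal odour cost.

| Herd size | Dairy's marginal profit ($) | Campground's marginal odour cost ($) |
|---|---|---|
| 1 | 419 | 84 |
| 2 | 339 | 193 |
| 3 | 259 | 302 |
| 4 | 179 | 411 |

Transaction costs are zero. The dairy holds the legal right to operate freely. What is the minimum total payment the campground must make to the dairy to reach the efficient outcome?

$438

Left alone the dairy would choose level 4 (marginal profit stays positive).
Efficient level: k* = 2 (marginal profit ≥ marginal odour cost through 2).
The campground must at least cover the dairy's forgone profit from cutting 4→2: 259 + 179 = 438.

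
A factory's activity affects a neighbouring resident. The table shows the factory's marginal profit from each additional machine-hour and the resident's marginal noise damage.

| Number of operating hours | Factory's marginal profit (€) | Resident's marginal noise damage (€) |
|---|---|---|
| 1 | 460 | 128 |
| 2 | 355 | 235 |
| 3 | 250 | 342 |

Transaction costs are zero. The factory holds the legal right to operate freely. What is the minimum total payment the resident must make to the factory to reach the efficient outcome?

€250

Left alone the factory would choose level 3 (marginal profit stays positive).
Efficient level: k* = 2 (marginal profit ≥ marginal noise damage through 2).
The resident must at least cover the factory's forgone profit from cutting 3→2: 250 = 250.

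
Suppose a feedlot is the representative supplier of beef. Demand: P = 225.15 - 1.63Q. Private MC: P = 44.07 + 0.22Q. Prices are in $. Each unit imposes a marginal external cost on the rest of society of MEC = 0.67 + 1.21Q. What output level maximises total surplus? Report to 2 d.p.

Social marginal cost = private MC + MEC = 44.74 + 1.43Q.
Set SMC = demand: 44.74 + 1.43Q = 225.15 - 1.63Q → Q* = 58.9575.

Q* = 58.96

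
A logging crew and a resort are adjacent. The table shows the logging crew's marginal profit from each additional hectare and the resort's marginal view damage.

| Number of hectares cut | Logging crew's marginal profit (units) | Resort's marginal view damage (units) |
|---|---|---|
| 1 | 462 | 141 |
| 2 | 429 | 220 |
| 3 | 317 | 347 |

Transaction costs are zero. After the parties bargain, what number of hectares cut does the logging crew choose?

2

Bargaining reaches the level where marginal profit last exceeds marginal view damage.
That holds through level 2 (429 ≥ 220) but not at 3 (317 < 347).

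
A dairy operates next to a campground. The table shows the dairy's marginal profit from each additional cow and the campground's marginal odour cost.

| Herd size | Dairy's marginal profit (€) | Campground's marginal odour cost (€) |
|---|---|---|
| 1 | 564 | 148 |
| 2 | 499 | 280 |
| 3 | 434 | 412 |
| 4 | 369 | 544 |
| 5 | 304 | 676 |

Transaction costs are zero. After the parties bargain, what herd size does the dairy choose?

3

Bargaining reaches the level where marginal profit last exceeds marginal odour cost.
That holds through level 3 (434 ≥ 412) but not at 4 (369 < 544).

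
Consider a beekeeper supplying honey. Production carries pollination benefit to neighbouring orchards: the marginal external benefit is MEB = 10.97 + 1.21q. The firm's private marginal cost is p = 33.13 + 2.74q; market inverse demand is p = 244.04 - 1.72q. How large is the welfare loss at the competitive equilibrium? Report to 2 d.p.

Market equilibrium (private): 33.13 + 2.74q = 244.04 - 1.72q → q_m = 47.2892.
Social marginal cost = private MC − MEB = 22.16 + 1.53q.
Set SMC = demand: 22.16 + 1.53q = 244.04 - 1.72q → q* = 68.2708.
The loss is the area between SMC and demand from q* to q_m; with linear curves that's a triangle of height MEB(q_m).
DWL = ½ × 20.9816 × 68.1900 = 715.3677.

DWL = 715.37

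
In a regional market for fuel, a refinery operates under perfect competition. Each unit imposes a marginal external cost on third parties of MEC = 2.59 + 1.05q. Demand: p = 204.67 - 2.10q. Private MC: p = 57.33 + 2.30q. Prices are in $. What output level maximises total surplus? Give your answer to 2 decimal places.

q* = 26.56

Social marginal cost = private MC + MEC = 59.92 + 3.35q.
Set SMC = demand: 59.92 + 3.35q = 204.67 - 2.10q → q* = 26.5596.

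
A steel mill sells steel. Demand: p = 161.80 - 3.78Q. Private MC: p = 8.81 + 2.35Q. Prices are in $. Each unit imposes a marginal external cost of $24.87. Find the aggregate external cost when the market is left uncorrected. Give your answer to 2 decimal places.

$620.70

Market equilibrium (private): 8.81 + 2.35Q = 161.80 - 3.78Q → Q_m = 24.9576.
Total external cost = MEC × Q_m = 24.87 × 24.9576 = 620.6955.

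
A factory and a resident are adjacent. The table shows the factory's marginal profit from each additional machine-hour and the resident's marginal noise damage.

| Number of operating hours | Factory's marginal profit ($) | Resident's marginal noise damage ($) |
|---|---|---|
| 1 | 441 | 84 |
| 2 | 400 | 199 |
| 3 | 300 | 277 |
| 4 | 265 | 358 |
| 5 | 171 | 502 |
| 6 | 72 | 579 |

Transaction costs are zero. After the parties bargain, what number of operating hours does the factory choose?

Bargaining reaches the level where marginal profit last exceeds marginal noise damage.
That holds through level 3 (300 ≥ 277) but not at 4 (265 < 358).

3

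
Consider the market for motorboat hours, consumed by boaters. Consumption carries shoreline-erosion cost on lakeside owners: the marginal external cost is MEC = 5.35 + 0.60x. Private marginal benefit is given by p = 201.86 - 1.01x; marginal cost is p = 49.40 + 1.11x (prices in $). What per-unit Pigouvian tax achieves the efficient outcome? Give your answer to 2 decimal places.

tax = $37.80 per unit

Social marginal benefit = demand − MEC = 196.51 - 1.61x.
Set SMB = MC: 196.51 - 1.61x = 49.40 + 1.11x → x* = 54.0846.
The Pigouvian tax equals MEC at x*: 5.35 + 0.60×54.0846 = 37.8008.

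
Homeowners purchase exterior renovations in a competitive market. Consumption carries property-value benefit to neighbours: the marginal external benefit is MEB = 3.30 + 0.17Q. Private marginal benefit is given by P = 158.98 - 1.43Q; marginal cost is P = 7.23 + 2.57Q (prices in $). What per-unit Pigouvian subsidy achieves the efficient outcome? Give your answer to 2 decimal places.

subsidy = $10.18 per unit

Social marginal benefit = demand + MEB = 162.28 - 1.26Q.
Set SMB = MC: 162.28 - 1.26Q = 7.23 + 2.57Q → Q* = 40.4830.
The Pigouvian subsidy equals MEB at Q*: 3.30 + 0.17×40.4830 = 10.1821.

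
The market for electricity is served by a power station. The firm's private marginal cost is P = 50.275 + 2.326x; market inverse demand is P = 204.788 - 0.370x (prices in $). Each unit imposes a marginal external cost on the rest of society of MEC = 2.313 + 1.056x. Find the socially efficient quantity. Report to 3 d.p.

Social marginal cost = private MC + MEC = 52.588 + 3.382x.
Set SMC = demand: 52.588 + 3.382x = 204.788 - 0.370x → x* = 40.5650.

x* = 40.565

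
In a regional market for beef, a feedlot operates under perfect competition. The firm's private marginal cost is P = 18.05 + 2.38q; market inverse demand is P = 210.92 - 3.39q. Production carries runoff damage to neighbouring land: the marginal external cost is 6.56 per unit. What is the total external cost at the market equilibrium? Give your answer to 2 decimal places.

Market equilibrium (private): 18.05 + 2.38q = 210.92 - 3.39q → q_m = 33.4263.
Total external cost = MEC × q_m = 6.56 × 33.4263 = 219.2765.

219.28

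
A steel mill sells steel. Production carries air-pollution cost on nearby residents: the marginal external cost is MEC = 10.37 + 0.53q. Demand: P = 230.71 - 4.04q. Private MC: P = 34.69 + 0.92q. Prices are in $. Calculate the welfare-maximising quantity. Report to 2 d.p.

q* = 33.82

Social marginal cost = private MC + MEC = 45.06 + 1.45q.
Set SMC = demand: 45.06 + 1.45q = 230.71 - 4.04q → q* = 33.8160.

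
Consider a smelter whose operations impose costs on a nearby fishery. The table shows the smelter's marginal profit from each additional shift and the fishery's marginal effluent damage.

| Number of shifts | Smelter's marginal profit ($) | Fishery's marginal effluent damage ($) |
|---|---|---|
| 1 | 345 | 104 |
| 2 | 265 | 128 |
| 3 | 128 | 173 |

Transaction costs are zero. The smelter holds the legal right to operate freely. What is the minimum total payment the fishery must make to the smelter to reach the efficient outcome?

Left alone the smelter would choose level 3 (marginal profit stays positive).
Efficient level: k* = 2 (marginal profit ≥ marginal effluent damage through 2).
The fishery must at least cover the smelter's forgone profit from cutting 3→2: 128 = 128.

$128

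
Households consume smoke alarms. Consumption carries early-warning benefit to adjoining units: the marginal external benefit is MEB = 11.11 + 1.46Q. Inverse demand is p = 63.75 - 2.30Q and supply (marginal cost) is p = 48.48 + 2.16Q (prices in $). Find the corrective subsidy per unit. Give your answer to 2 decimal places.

subsidy = $23.95 per unit

Social marginal benefit = demand + MEB = 74.86 - 0.84Q.
Set SMB = MC: 74.86 - 0.84Q = 48.48 + 2.16Q → Q* = 8.7933.
The Pigouvian subsidy equals MEB at Q*: 11.11 + 1.46×8.7933 = 23.9482.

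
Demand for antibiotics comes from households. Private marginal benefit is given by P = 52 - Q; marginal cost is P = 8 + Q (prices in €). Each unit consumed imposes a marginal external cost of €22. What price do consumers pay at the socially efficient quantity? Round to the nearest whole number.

Social marginal benefit = demand − MEC = 30 - Q.
Set SMB = MC: 30 - Q = 8 + Q → Q* = 11.0000.
Consumer price on the demand curve at Q*: 52 − 1×11.0000 = 41.0000.

P = €41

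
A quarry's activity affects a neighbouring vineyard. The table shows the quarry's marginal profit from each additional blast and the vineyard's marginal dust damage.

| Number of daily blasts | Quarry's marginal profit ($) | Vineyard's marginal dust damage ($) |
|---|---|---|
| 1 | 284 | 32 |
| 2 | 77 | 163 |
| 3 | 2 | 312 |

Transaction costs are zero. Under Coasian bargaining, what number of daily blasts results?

Bargaining reaches the level where marginal profit last exceeds marginal dust damage.
That holds through level 1 (284 ≥ 32) but not at 2 (77 < 163).

1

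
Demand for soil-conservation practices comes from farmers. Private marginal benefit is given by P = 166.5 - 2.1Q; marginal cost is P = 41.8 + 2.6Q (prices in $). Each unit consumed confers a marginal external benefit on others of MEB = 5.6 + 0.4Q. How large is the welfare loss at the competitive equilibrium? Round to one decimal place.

DWL = $30.6

Market equilibrium (private): 41.8 + 2.6Q = 166.5 - 2.1Q → Q_m = 26.5319.
Social marginal benefit = demand + MEB = 172.1 - 1.7Q.
Set SMB = MC: 172.1 - 1.7Q = 41.8 + 2.6Q → Q* = 30.3023.
Height of the DWL triangle at Q_m is SMB(Q_m) − MC(Q_m) = MEB(Q_m) = 16.2128.
DWL = ½ × 3.7704 × 16.2128 = 30.5644.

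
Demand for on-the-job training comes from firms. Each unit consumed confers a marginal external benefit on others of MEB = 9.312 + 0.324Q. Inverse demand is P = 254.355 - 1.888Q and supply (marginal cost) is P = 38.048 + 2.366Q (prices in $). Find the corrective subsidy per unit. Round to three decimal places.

Social marginal benefit = demand + MEB = 263.667 - 1.564Q.
Set SMB = MC: 263.667 - 1.564Q = 38.048 + 2.366Q → Q* = 57.4094.
The Pigouvian subsidy equals MEB at Q*: 9.312 + 0.324×57.4094 = 27.9126.

subsidy = $27.913 per unit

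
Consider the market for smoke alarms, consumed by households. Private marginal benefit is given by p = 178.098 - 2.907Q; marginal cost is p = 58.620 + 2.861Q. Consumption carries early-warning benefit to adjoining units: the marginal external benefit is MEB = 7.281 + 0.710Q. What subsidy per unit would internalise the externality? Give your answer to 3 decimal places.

Social marginal benefit = demand + MEB = 185.379 - 2.197Q.
Set SMB = MC: 185.379 - 2.197Q = 58.620 + 2.861Q → Q* = 25.0611.
The Pigouvian subsidy equals MEB at Q*: 7.281 + 0.710×25.0611 = 25.0744.

subsidy = 25.074 per unit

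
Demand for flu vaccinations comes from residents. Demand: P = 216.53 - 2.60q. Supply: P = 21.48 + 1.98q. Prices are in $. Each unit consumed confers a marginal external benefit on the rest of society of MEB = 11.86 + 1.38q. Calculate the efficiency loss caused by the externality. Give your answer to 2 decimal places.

Market equilibrium (private): 21.48 + 1.98q = 216.53 - 2.60q → q_m = 42.5873.
Social marginal benefit = demand + MEB = 228.39 - 1.22q.
Set SMB = MC: 228.39 - 1.22q = 21.48 + 1.98q → q* = 64.6594.
The welfare-loss triangle has base |q_m − q*| and height MEB(q_m) (the vertical gap between SMB and MC is zero at q* and MEB at q_m).
DWL = ½ × 22.0721 × 70.6305 = 779.4817.

DWL = $779.48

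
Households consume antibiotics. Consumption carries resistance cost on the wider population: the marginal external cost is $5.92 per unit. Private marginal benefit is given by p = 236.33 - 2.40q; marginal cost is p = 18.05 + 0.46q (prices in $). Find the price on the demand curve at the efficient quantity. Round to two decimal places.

P = $58.13

Social marginal benefit = demand − MEC = 230.41 - 2.40q.
Set SMB = MC: 230.41 - 2.40q = 18.05 + 0.46q → q* = 74.2517.
Consumer price on the demand curve at q*: 236.33 − 2.40×74.2517 = 58.1259.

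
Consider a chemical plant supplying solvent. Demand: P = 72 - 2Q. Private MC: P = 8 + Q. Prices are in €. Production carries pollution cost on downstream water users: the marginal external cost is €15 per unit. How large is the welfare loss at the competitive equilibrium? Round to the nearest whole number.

DWL = €38

Market equilibrium (private): 8 + Q = 72 - 2Q → Q_m = 21.3333.
Social marginal cost = private MC + MEC = 23 + Q.
Set SMC = demand: 23 + Q = 72 - 2Q → Q* = 16.3333.
The loss is the area between SMC and demand from Q* to Q_m; with linear curves that's a triangle of height MEC(Q_m).
DWL = ½ × 5.0000 × 15.0000 = 37.5000.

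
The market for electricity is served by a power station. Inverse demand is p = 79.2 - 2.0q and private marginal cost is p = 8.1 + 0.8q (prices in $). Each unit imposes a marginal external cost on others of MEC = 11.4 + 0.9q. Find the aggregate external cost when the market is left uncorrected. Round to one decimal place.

Market equilibrium (private): 8.1 + 0.8q = 79.2 - 2.0q → q_m = 25.3929.
Total external cost = ∫₀^{q_m} (11.4 + 0.9q) dq = 11.4×25.3929 + ½×0.9×25.3929² = 579.6388.

$579.6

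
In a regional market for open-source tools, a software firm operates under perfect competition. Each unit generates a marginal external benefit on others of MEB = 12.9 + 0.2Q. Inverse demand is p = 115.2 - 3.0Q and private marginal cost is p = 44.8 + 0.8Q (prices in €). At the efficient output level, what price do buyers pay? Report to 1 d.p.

P = €45.8

Social marginal cost = private MC − MEB = 31.9 + 0.6Q.
Set SMC = demand: 31.9 + 0.6Q = 115.2 - 3.0Q → Q* = 23.1389.
Consumer price on the demand curve at Q*: 115.2 − 3.0×23.1389 = 45.7833.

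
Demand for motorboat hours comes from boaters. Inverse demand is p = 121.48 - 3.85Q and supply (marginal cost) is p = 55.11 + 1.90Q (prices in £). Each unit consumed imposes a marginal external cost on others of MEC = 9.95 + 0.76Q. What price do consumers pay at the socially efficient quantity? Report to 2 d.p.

Social marginal benefit = demand − MEC = 111.53 - 4.61Q.
Set SMB = MC: 111.53 - 4.61Q = 55.11 + 1.90Q → Q* = 8.6667.
Consumer price on the demand curve at Q*: 121.48 − 3.85×8.6667 = 88.1132.

P = £88.11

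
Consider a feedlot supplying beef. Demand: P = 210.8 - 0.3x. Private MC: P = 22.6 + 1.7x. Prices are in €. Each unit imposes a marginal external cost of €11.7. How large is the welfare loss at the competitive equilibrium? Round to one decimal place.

DWL = €34.2

Market equilibrium (private): 22.6 + 1.7x = 210.8 - 0.3x → x_m = 94.1000.
Social marginal cost = private MC + MEC = 34.3 + 1.7x.
Set SMC = demand: 34.3 + 1.7x = 210.8 - 0.3x → x* = 88.2500.
The welfare-loss triangle has base |x_m − x*| and height MEC(x_m) (the vertical gap between SMC and demand is zero at x* and MEC at x_m).
DWL = ½ × 5.8500 × 11.7000 = 34.2225.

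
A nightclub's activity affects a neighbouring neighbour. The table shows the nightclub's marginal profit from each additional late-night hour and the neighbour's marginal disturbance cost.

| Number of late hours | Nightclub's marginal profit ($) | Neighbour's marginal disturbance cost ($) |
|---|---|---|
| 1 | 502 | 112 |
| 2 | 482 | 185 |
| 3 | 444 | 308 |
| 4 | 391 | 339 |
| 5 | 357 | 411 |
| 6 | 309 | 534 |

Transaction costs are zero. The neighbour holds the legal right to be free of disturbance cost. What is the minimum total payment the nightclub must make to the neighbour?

$944

Efficient level: marginal profit ≥ marginal disturbance cost through level 4, so k* = 4.
With the neighbour holding the right, the nightclub must at least compensate total damage at k*: 112 + 185 + 308 + 339 = 944.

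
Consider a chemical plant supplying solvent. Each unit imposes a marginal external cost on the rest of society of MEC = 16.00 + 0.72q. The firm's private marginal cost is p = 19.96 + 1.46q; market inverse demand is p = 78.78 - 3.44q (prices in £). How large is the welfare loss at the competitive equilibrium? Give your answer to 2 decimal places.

Market equilibrium (private): 19.96 + 1.46q = 78.78 - 3.44q → q_m = 12.0041.
Social marginal cost = private MC + MEC = 35.96 + 2.18q.
Set SMC = demand: 35.96 + 2.18q = 78.78 - 3.44q → q* = 7.6192.
Between q* and q_m the wedge SMC − demand runs linearly from 0 to MEC(q_m), so the loss is a triangle.
DWL = ½ × 4.3849 × 24.6429 = 54.0283.

DWL = £54.03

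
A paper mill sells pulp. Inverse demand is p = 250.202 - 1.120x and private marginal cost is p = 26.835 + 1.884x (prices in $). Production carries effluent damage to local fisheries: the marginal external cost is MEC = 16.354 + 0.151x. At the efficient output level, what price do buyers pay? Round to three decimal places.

Social marginal cost = private MC + MEC = 43.189 + 2.035x.
Set SMC = demand: 43.189 + 2.035x = 250.202 - 1.120x → x* = 65.6143.
Consumer price on the demand curve at x*: 250.202 − 1.120×65.6143 = 176.7140.

P = $176.714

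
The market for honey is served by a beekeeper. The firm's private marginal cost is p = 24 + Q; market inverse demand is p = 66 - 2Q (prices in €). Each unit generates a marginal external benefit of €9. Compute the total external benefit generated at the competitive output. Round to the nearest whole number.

Market equilibrium (private): 24 + Q = 66 - 2Q → Q_m = 14.0000.
Total external benefit = MEB × Q_m = 9 × 14.0000 = 126.0000.

€126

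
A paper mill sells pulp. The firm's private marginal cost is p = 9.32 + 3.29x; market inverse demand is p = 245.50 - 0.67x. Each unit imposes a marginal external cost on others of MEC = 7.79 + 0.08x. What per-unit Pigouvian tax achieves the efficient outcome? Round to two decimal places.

Social marginal cost = private MC + MEC = 17.11 + 3.37x.
Set SMC = demand: 17.11 + 3.37x = 245.50 - 0.67x → x* = 56.5322.
The Pigouvian tax equals MEC at x*: 7.79 + 0.08×56.5322 = 12.3126.

tax = 12.31 per unit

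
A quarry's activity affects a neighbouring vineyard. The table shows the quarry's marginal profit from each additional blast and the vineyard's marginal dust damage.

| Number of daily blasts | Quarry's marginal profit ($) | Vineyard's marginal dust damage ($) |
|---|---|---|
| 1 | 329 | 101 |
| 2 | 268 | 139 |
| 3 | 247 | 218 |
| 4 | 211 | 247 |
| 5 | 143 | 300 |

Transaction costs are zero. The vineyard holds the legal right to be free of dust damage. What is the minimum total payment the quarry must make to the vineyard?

$458

Efficient level: marginal profit ≥ marginal dust damage through level 3, so k* = 3.
With the vineyard holding the right, the quarry must at least compensate total damage at k*: 101 + 139 + 218 = 458.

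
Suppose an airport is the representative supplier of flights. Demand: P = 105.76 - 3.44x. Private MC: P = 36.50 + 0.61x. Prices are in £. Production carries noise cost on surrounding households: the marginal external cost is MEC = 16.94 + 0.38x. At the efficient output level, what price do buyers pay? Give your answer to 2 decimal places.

P = £65.13

Social marginal cost = private MC + MEC = 53.44 + 0.99x.
Set SMC = demand: 53.44 + 0.99x = 105.76 - 3.44x → x* = 11.8104.
Consumer price on the demand curve at x*: 105.76 − 3.44×11.8104 = 65.1322.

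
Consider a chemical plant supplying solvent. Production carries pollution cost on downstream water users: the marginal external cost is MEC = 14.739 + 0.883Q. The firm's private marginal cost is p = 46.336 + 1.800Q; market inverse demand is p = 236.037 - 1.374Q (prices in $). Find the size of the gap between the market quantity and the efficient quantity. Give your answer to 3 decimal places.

16.641 units

Market equilibrium (private): 46.336 + 1.800Q = 236.037 - 1.374Q → Q_m = 59.7672.
Social marginal cost = private MC + MEC = 61.075 + 2.683Q.
Set SMC = demand: 61.075 + 2.683Q = 236.037 - 1.374Q → Q* = 43.1260.
Gap = |59.7672 − 43.1260| = 16.6412.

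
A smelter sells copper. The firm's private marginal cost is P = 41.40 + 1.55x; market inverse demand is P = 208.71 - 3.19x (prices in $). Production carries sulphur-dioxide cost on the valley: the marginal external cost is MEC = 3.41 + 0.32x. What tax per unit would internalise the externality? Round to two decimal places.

Social marginal cost = private MC + MEC = 44.81 + 1.87x.
Set SMC = demand: 44.81 + 1.87x = 208.71 - 3.19x → x* = 32.3913.
The Pigouvian tax equals MEC at x*: 3.41 + 0.32×32.3913 = 13.7752.

tax = $13.78 per unit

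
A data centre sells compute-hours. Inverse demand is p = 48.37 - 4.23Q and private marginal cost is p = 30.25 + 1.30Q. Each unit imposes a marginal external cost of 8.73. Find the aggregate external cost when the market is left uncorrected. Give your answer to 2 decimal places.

28.61

Market equilibrium (private): 30.25 + 1.30Q = 48.37 - 4.23Q → Q_m = 3.2767.
Total external cost = MEC × Q_m = 8.73 × 3.2767 = 28.6056.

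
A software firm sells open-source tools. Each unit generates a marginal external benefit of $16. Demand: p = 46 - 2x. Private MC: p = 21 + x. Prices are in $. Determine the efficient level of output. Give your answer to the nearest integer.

x* = 14

Social marginal cost = private MC − MEB = 5 + x.
Set SMC = demand: 5 + x = 46 - 2x → x* = 13.6667.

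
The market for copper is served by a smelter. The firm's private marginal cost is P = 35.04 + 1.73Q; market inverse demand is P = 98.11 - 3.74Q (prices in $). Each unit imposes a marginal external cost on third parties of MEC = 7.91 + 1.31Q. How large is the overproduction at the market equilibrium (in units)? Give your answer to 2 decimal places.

Market equilibrium (private): 35.04 + 1.73Q = 98.11 - 3.74Q → Q_m = 11.5302.
Social marginal cost = private MC + MEC = 42.95 + 3.04Q.
Set SMC = demand: 42.95 + 3.04Q = 98.11 - 3.74Q → Q* = 8.1357.
Gap = |11.5302 − 8.1357| = 3.3945.

3.39 units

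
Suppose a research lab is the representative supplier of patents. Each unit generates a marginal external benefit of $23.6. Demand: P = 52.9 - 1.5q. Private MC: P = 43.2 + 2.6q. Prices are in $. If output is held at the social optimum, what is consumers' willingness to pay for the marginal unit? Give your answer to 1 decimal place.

P = $40.7

Social marginal cost = private MC − MEB = 19.6 + 2.6q.
Set SMC = demand: 19.6 + 2.6q = 52.9 - 1.5q → q* = 8.1220.
Consumer price on the demand curve at q*: 52.9 − 1.5×8.1220 = 40.7170.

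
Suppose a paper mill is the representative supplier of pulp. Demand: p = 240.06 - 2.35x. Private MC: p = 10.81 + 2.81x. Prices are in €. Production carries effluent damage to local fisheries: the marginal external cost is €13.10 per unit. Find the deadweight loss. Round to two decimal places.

DWL = €16.63

Market equilibrium (private): 10.81 + 2.81x = 240.06 - 2.35x → x_m = 44.4283.
Social marginal cost = private MC + MEC = 23.91 + 2.81x.
Set SMC = demand: 23.91 + 2.81x = 240.06 - 2.35x → x* = 41.8895.
Between x* and x_m the wedge SMC − demand runs linearly from 0 to MEC(x_m), so the loss is a triangle.
DWL = ½ × 2.5388 × 13.1000 = 16.6291.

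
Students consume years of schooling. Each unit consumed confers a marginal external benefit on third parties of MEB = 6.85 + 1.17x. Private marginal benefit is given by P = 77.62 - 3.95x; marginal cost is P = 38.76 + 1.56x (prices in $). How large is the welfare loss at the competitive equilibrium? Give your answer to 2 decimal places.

DWL = $26.27

Market equilibrium (private): 38.76 + 1.56x = 77.62 - 3.95x → x_m = 7.0526.
Social marginal benefit = demand + MEB = 84.47 - 2.78x.
Set SMB = MC: 84.47 - 2.78x = 38.76 + 1.56x → x* = 10.5323.
Between x* and x_m the wedge SMB − MC runs linearly from 0 to MEB(x_m), so the loss is a triangle.
DWL = ½ × 3.4797 × 15.1016 = 26.2745.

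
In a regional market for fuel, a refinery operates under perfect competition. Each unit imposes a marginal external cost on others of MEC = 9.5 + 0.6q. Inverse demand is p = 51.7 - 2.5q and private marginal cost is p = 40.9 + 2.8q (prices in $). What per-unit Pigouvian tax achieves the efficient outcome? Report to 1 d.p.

Social marginal cost = private MC + MEC = 50.4 + 3.4q.
Set SMC = demand: 50.4 + 3.4q = 51.7 - 2.5q → q* = 0.2203.
The Pigouvian tax equals MEC at q*: 9.5 + 0.6×0.2203 = 9.6322.

tax = $9.6 per unit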